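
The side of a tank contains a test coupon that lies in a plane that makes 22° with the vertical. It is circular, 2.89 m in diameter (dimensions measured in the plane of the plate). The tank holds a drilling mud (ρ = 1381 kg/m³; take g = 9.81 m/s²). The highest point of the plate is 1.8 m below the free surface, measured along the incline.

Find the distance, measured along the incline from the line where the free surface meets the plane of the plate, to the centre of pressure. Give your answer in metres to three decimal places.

γ = ρg = 1381 × 9.81 / 1000 = 13.54761 kN/m³.
The plate makes 22° with the vertical, i.e. θ = 90° − 22° = 68° to the horizontal. Measuring y along the incline from the free-surface line, vertical depth h = y·sinθ with sinθ = 0.927184.
The centroid is at the centre, 1.445 m below the top of the plate, so y_c = 1.8 + 1.445 = 3.245 m and h_c = 3.245 × 0.927184 = 3.00871 m.
A = π(1.445)² = 6.55972 m².
Resultant F = γ·h_c·A = 13.54761 × 3.00871 × 6.55972 = 267.38 kN.
I_c = πr⁴/4 = π × 1.445⁴/4 = 3.42422 m⁴.
Centre of pressure: y_p = y_c + I_c/(y_c·A) = 3.245 + 3.42422/(3.245 × 6.55972) = 3.245 + 0.160865 = 3.40586 m along the plane.

y_p = 3.406 m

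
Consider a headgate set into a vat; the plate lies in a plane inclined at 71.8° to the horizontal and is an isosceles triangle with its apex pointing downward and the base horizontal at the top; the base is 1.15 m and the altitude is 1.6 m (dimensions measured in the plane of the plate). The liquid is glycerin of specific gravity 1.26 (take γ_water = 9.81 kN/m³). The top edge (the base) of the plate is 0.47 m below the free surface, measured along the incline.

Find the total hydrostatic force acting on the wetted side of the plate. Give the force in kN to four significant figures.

γ = 1.26 × 9.81 = 12.3606 kN/m³.
Let θ = 71.8° be the plate's angle to the horizontal; measure y along the incline from where the plane meets the free surface. Vertical depth h = y·sinθ with sinθ = 0.949972.
With the apex down, the centroid sits h/3 = 1.6/3 = 0.533333 m below the base (the top edge), so y_c = 0.47 + 0.533333 = 1.00333 m and h_c = 1.00333 × 0.949972 = 0.953135 m.
A = ½ × 1.15 × 1.6 = 0.92 m².
Resultant F = γ·h_c·A = 12.3606 × 0.953135 × 0.92 = 10.8388 kN.

F ≈ 10.84 kN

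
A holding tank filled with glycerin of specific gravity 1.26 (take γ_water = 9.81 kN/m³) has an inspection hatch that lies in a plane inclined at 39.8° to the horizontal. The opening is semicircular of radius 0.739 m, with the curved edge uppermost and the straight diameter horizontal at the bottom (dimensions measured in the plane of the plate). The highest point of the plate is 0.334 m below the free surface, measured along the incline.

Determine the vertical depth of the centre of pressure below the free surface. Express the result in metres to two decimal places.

h_p = 0.52 m

γ = 1.26 × 9.81 = 12.3606 kN/m³.
Let θ = 39.8° be the plate's angle to the horizontal; measure y along the incline from where the plane meets the free surface. Vertical depth h = y·sinθ with sinθ = 0.640110.
The centroid lies 4r/(3π) = 0.313641 m above the diameter, so r − 4r/(3π) = 0.739 − 0.313641 = 0.425359 m below the topmost point, so y_c = 0.334 + 0.425359 = 0.759359 m and h_c = 0.759359 × 0.640110 = 0.486073 m.
A = πr²/2 = π × 0.739²/2 = 0.857845 m².
Resultant F = γ·h_c·A = 12.3606 × 0.486073 × 0.857845 = 5.15406 kN.
I_c = (π/8 − 8/(9π))·r⁴ = 0.109757 × 0.739⁴ = 0.0327348 m⁴.
Centre of pressure: y_p = y_c + I_c/(y_c·A) = 0.759359 + 0.0327348/(0.759359 × 0.857845) = 0.759359 + 0.050252 = 0.809611 m along the plane.
Vertically, h_p = y_p·sinθ = 0.809611 × 0.640110 = 0.51824 m.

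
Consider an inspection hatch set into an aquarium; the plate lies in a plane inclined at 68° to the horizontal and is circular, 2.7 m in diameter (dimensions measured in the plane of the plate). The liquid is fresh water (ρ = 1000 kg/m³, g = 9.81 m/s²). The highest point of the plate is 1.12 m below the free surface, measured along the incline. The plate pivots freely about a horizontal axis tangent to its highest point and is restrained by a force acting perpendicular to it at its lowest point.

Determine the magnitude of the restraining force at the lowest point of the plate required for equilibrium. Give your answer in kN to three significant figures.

γ = ρg = 1000 × 9.81 = 9810 N/m³ = 9.81 kN/m³.
Let θ = 68° be the plate's angle to the horizontal; measure y along the incline from where the plane meets the free surface. Vertical depth h = y·sinθ with sinθ = 0.927184.
The centroid is at the centre, 1.35 m below the top of the plate, so y_c = 1.12 + 1.35 = 2.47 m and h_c = 2.47 × 0.927184 = 2.29014 m.
A = π(1.35)² = 5.72555 m².
Resultant F = γ·h_c·A = 9.81 × 2.29014 × 5.72555 = 128.632 kN.
I_c = πr⁴/4 = π × 1.35⁴/4 = 2.6087 m⁴.
Centre of pressure: y_p = y_c + I_c/(y_c·A) = 2.47 + 2.6087/(2.47 × 5.72555) = 2.47 + 0.184463 = 2.65446 m along the plane.
The resultant acts 1.35 + 0.184463 = 1.53446 m (along the plate) below the hinge at the top edge, so the moment about the hinge is M = F × 1.53446 = 128.632 × 1.53446 = 197.381 kN·m.
A normal force at the bottom, 2.7 m from the hinge, must supply this moment: P = 197.381/2.7 = 73.1041 kN.

P ≈ 73.1 kN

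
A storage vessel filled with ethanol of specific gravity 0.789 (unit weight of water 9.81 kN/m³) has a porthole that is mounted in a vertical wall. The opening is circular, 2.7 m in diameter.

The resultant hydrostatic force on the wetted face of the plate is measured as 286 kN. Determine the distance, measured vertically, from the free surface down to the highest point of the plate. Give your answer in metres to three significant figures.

d_top ≈ 5.10 m

γ = 0.789 × 9.81 = 7.74009 kN/m³.
A = π(1.35)² = 5.72555 m².
From F = γ·h_c·A, the centroid depth is h_c = 286/(7.74009 × 5.72555) = 6.45361 m.
The centroid is at the centre, 1.35 m below the top of the plate, so the highest point sits at h_top = 6.45361 − 1.35 = 5.10361 m below the surface.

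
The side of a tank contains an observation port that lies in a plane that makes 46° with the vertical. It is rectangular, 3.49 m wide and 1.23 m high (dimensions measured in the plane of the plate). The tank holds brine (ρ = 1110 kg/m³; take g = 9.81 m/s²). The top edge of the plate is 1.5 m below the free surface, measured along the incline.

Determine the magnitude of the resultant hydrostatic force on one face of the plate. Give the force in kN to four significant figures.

γ = ρg = 1110 × 9.81 / 1000 = 10.8891 kN/m³.
The plate makes 46° with the vertical, i.e. θ = 90° − 46° = 44° to the horizontal. Measuring y along the incline from the free-surface line, vertical depth h = y·sinθ with sinθ = 0.694658.
The centroid lies 1.23/2 = 0.615 m below the top edge, so y_c = 1.5 + 0.615 = 2.115 m and h_c = 2.115 × 0.694658 = 1.4692 m.
A = 3.49 × 1.23 = 4.2927 m².
Resultant F = γ·h_c·A = 10.8891 × 1.4692 × 4.2927 = 68.6758 kN.

F ≈ 68.68 kN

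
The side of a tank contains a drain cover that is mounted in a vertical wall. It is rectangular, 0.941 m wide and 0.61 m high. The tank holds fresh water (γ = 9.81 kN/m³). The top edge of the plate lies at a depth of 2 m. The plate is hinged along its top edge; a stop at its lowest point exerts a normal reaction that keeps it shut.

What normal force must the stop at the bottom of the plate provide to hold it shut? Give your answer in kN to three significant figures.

P ≈ 6.78 kN

γ = 9.81 kN/m³.
The centroid lies 0.61/2 = 0.305 m below the top edge, so the centroid depth is h_c = 2 + 0.305 = 2.305 m.
A = 0.941 × 0.61 = 0.57401 m².
Resultant F = γ·h_c·A = 9.81 × 2.305 × 0.57401 = 12.9795 kN.
I_c = b·h³/12 = 0.941 × 0.61³/12 = 0.0177991 m⁴.
Centre of pressure: y_p = y_c + I_c/(y_c·A) = 2.305 + 0.0177991/(2.305 × 0.57401) = 2.305 + 0.0134526 = 2.31845 m along the plane.
The resultant acts 0.305 + 0.0134526 = 0.318453 m (along the plate) below the hinge at the top edge, so the moment about the hinge is M = F × 0.318453 = 12.9795 × 0.318453 = 4.13336 kN·m.
A normal force at the bottom, 0.61 m from the hinge, must supply this moment: P = 4.13336/0.61 = 6.776 kN.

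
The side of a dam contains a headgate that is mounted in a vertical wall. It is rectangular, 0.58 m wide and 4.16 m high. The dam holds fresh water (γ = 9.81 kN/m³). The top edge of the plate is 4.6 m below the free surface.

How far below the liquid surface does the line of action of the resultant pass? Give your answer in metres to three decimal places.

h_p = 6.896 m

γ = 9.81 kN/m³.
The centroid lies 4.16/2 = 2.08 m below the top edge, so the centroid depth is h_c = 4.6 + 2.08 = 6.68 m.
A = 0.58 × 4.16 = 2.4128 m².
Resultant F = γ·h_c·A = 9.81 × 6.68 × 2.4128 = 158.113 kN.
I_c = b·h³/12 = 0.58 × 4.16³/12 = 3.47958 m⁴.
Centre of pressure: y_p = y_c + I_c/(y_c·A) = 6.68 + 3.47958/(6.68 × 2.4128) = 6.68 + 0.215888 = 6.89589 m along the plane.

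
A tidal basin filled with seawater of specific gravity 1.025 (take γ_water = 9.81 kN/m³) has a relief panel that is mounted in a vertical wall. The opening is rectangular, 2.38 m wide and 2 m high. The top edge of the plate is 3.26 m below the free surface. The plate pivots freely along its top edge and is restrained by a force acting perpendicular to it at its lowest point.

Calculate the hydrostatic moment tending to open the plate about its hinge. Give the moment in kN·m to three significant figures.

γ = 1.025 × 9.81 = 10.05525 kN/m³.
The centroid lies 2/2 = 1 m below the top edge, so the centroid depth is h_c = 3.26 + 1 = 4.26 m.
A = 2.38 × 2 = 4.76 m².
Resultant F = γ·h_c·A = 10.05525 × 4.26 × 4.76 = 203.896 kN.
I_c = b·h³/12 = 2.38 × 2³/12 = 1.58667 m⁴.
Centre of pressure: y_p = y_c + I_c/(y_c·A) = 4.26 + 1.58667/(4.26 × 4.76) = 4.26 + 0.0782474 = 4.33825 m along the plane.
The resultant acts 1 + 0.0782474 = 1.07825 m (along the plate) below the hinge at the top edge, so the moment about the hinge is M = F × 1.07825 = 203.896 × 1.07825 = 219.851 kN·m.

M ≈ 220 kN·m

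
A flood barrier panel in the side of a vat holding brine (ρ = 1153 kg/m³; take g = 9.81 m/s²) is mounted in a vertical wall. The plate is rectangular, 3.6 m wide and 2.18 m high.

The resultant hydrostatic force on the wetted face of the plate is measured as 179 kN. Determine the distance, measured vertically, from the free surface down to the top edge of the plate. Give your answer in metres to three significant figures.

d_top ≈ 0.926 m

γ = ρg = 1153 × 9.81 / 1000 = 11.31093 kN/m³.
A = 3.6 × 2.18 = 7.848 m².
From F = γ·h_c·A, the centroid depth is h_c = 179/(11.31093 × 7.848) = 2.01649 m.
The centroid lies 2.18/2 = 1.09 m below the top edge, so the top edge sits at h_top = 2.01649 − 1.09 = 0.92649 m below the surface.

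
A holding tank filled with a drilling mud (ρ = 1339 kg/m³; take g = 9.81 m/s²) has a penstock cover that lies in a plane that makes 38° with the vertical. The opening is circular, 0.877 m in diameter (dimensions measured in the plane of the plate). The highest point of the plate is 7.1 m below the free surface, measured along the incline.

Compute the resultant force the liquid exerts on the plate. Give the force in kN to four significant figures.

γ = ρg = 1339 × 9.81 / 1000 = 13.13559 kN/m³.
The plate makes 38° with the vertical, i.e. θ = 90° − 38° = 52° to the horizontal. Measuring y along the incline from the free-surface line, vertical depth h = y·sinθ with sinθ = 0.788011.
The centroid is at the centre, 0.4385 m below the top of the plate, so y_c = 7.1 + 0.4385 = 7.5385 m and h_c = 7.5385 × 0.788011 = 5.94042 m.
A = π(0.4385)² = 0.604073 m².
Resultant F = γ·h_c·A = 13.13559 × 5.94042 × 0.604073 = 47.1364 kN.

F ≈ 47.14 kN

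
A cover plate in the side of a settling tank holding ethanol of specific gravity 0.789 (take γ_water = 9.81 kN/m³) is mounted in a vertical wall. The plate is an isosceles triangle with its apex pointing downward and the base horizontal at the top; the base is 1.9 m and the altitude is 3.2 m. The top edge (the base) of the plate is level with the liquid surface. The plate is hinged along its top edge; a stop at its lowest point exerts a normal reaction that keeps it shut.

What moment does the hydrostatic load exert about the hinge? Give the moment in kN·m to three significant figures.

M ≈ 40.2 kN·m

γ = 0.789 × 9.81 = 7.74009 kN/m³.
With the apex down, the centroid sits h/3 = 3.2/3 = 1.06667 m below the base (the top edge), so the centroid depth is h_c = 1.06667 m.
A = ½ × 1.9 × 3.2 = 3.04 m².
Resultant F = γ·h_c·A = 7.74009 × 1.06667 × 3.04 = 25.0986 kN.
I_c = b·h³/36 = 1.9 × 3.2³/36 = 1.72942 m⁴.
Centre of pressure: y_p = y_c + I_c/(y_c·A) = 1.06667 + 1.72942/(1.06667 × 3.04) = 1.06667 + 0.533331 = 1.6 m along the plane.
The resultant acts 1.06667 + 0.533331 = 1.6 m (along the plate) below the hinge at the top edge, so the moment about the hinge is M = F × 1.6 = 25.0986 × 1.6 = 40.1578 kN·m.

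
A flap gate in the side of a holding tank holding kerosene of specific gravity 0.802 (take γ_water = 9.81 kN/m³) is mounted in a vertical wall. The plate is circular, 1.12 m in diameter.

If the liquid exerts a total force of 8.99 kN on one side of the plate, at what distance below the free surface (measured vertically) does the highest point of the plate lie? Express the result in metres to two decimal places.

γ = 0.802 × 9.81 = 7.86762 kN/m³.
A = π(0.56)² = 0.985203 m².
From F = γ·h_c·A, the centroid depth is h_c = 8.99/(7.86762 × 0.985203) = 1.15982 m.
The centroid is at the centre, 0.56 m below the top of the plate, so the highest point sits at h_top = 1.15982 − 0.56 = 0.59982 m below the surface.

d_top ≈ 0.60 m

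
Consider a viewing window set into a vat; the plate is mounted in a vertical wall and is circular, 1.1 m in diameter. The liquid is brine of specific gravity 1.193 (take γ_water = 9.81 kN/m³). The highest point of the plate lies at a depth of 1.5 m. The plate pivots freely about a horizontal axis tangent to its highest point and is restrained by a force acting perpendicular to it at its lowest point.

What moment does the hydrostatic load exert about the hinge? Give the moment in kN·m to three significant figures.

γ = 1.193 × 9.81 = 11.70333 kN/m³.
The centroid is at the centre, 0.55 m below the top of the plate, so the centroid depth is h_c = 1.5 + 0.55 = 2.05 m.
A = π(0.55)² = 0.950332 m².
Resultant F = γ·h_c·A = 11.70333 × 2.05 × 0.950332 = 22.8002 kN.
I_c = πr⁴/4 = π × 0.55⁴/4 = 0.0718688 m⁴.
Centre of pressure: y_p = y_c + I_c/(y_c·A) = 2.05 + 0.0718688/(2.05 × 0.950332) = 2.05 + 0.0368902 = 2.08689 m along the plane.
The resultant acts 0.55 + 0.0368902 = 0.58689 m (along the plate) below the hinge at the top edge, so the moment about the hinge is M = F × 0.58689 = 22.8002 × 0.58689 = 13.3812 kN·m.

M ≈ 13.4 kN·m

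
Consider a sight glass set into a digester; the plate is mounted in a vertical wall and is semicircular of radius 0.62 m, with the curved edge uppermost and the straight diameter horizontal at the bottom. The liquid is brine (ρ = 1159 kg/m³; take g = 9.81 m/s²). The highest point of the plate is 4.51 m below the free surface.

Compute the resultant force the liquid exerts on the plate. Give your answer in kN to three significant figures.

F ≈ 33.4 kN

γ = ρg = 1159 × 9.81 / 1000 = 11.36979 kN/m³.
The centroid lies 4r/(3π) = 0.263136 m above the diameter, so r − 4r/(3π) = 0.62 − 0.263136 = 0.356864 m below the topmost point, so the centroid depth is h_c = 4.51 + 0.356864 = 4.86686 m.
A = πr²/2 = π × 0.62²/2 = 0.603814 m².
Resultant F = γ·h_c·A = 11.36979 × 4.86686 × 0.603814 = 33.4122 kN.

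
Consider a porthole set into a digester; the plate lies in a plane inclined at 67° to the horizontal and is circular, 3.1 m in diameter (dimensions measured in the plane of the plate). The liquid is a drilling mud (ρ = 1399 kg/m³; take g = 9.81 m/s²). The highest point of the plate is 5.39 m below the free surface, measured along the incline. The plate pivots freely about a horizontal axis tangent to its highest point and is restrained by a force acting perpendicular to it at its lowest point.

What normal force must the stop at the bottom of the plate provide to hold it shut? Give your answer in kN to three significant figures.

P ≈ 349 kN

γ = ρg = 1399 × 9.81 / 1000 = 13.72419 kN/m³.
Let θ = 67° be the plate's angle to the horizontal; measure y along the incline from where the plane meets the free surface. Vertical depth h = y·sinθ with sinθ = 0.920505.
The centroid is at the centre, 1.55 m below the top of the plate, so y_c = 5.39 + 1.55 = 6.94 m and h_c = 6.94 × 0.920505 = 6.3883 m.
A = π(1.55)² = 7.54768 m².
Resultant F = γ·h_c·A = 13.72419 × 6.3883 × 7.54768 = 661.737 kN.
I_c = πr⁴/4 = π × 1.55⁴/4 = 4.53332 m⁴.
Centre of pressure: y_p = y_c + I_c/(y_c·A) = 6.94 + 4.53332/(6.94 × 7.54768) = 6.94 + 0.0865453 = 7.02655 m along the plane.
The resultant acts 1.55 + 0.0865453 = 1.63655 m (along the plate) below the hinge at the top edge, so the moment about the hinge is M = F × 1.63655 = 661.737 × 1.63655 = 1082.97 kN·m.
A normal force at the bottom, 3.1 m from the hinge, must supply this moment: P = 1082.97/3.1 = 349.345 kN.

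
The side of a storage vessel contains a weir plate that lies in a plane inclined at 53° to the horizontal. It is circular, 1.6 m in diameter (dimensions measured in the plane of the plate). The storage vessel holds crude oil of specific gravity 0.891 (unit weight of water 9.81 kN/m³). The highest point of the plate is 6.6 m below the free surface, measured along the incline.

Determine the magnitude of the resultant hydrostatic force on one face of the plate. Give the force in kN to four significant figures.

γ = 0.891 × 9.81 = 8.74071 kN/m³.
Let θ = 53° be the plate's angle to the horizontal; measure y along the incline from where the plane meets the free surface. Vertical depth h = y·sinθ with sinθ = 0.798636.
The centroid is at the centre, 0.8 m below the top of the plate, so y_c = 6.6 + 0.8 = 7.4 m and h_c = 7.4 × 0.798636 = 5.90991 m.
A = π(0.8)² = 2.01062 m².
Resultant F = γ·h_c·A = 8.74071 × 5.90991 × 2.01062 = 103.862 kN.

F ≈ 103.9 kN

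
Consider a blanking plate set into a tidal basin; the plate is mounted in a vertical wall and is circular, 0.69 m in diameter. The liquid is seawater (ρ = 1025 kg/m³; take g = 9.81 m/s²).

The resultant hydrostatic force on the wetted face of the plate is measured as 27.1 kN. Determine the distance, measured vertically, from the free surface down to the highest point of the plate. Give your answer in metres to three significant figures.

γ = ρg = 1025 × 9.81 / 1000 = 10.05525 kN/m³.
A = π(0.345)² = 0.373928 m².
From F = γ·h_c·A, the centroid depth is h_c = 27.1/(10.05525 × 0.373928) = 7.20756 m.
The centroid is at the centre, 0.345 m below the top of the plate, so the highest point sits at h_top = 7.20756 − 0.345 = 6.86256 m below the surface.

d_top ≈ 6.86 m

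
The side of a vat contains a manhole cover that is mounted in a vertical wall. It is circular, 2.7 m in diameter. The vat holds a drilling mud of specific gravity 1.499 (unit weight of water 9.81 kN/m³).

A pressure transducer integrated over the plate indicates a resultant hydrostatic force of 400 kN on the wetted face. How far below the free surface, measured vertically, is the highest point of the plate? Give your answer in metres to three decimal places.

γ = 1.499 × 9.81 = 14.70519 kN/m³.
A = π(1.35)² = 5.72555 m².
From F = γ·h_c·A, the centroid depth is h_c = 400/(14.70519 × 5.72555) = 4.75086 m.
The centroid is at the centre, 1.35 m below the top of the plate, so the highest point sits at h_top = 4.75086 − 1.35 = 3.40086 m below the surface.

d_top ≈ 3.401 m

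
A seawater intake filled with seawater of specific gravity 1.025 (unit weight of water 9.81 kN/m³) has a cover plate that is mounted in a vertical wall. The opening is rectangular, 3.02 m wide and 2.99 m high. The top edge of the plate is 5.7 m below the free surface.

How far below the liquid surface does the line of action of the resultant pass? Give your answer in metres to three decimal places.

h_p = 7.299 m

γ = 1.025 × 9.81 = 10.05525 kN/m³.
The centroid lies 2.99/2 = 1.495 m below the top edge, so the centroid depth is h_c = 5.7 + 1.495 = 7.195 m.
A = 3.02 × 2.99 = 9.0298 m².
Resultant F = γ·h_c·A = 10.05525 × 7.195 × 9.0298 = 653.284 kN.
I_c = b·h³/12 = 3.02 × 2.99³/12 = 6.72728 m⁴.
Centre of pressure: y_p = y_c + I_c/(y_c·A) = 7.195 + 6.72728/(7.195 × 9.0298) = 7.195 + 0.103545 = 7.29855 m along the plane.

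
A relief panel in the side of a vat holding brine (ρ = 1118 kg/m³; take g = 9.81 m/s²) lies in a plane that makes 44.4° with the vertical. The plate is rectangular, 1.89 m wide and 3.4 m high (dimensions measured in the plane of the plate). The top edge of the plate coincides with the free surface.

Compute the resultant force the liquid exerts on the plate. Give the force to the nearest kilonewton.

F ≈ 86 kN

γ = ρg = 1118 × 9.81 / 1000 = 10.96758 kN/m³.
The plate makes 44.4° with the vertical, i.e. θ = 90° − 44.4° = 45.6° to the horizontal. Measuring y along the incline from the free-surface line, vertical depth h = y·sinθ with sinθ = 0.714473.
The centroid lies 3.4/2 = 1.7 m below the top edge, so y_c = 1.7 m and h_c = 1.7 × 0.714473 = 1.2146 m.
A = 1.89 × 3.4 = 6.426 m².
Resultant F = γ·h_c·A = 10.96758 × 1.2146 × 6.426 = 85.6022 kN.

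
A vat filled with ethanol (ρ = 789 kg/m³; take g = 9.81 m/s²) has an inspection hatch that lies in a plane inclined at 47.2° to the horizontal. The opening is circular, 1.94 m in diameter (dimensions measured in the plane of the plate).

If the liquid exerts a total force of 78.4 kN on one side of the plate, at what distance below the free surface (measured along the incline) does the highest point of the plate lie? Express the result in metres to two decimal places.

γ = ρg = 789 × 9.81 / 1000 = 7.74009 kN/m³.
A = π(0.97)² = 2.95592 m².
From F = γ·h_c·A, the centroid depth is h_c = 78.4/(7.74009 × 2.95592) = 3.42671 m.
Let θ = 47.2° be the plate's angle to the horizontal; measure y along the incline from where the plane meets the free surface. Vertical depth h = y·sinθ with sinθ = 0.733730.
Along the incline, y_c = h_c/sinθ = 3.42671/0.733730 = 4.67026 m.
The centroid is at the centre, 0.97 m below the top of the plate, so the highest point sits at y_top = 4.67026 − 0.97 = 3.70026 m along the incline.

y_top ≈ 3.70 m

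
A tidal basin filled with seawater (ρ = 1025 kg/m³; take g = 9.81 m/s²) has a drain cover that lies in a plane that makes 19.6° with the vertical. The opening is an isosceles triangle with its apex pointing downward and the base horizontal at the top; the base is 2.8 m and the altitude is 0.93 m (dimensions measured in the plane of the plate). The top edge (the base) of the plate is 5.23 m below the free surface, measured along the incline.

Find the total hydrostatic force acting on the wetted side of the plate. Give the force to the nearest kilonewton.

F ≈ 68 kN

γ = ρg = 1025 × 9.81 / 1000 = 10.05525 kN/m³.
The plate makes 19.6° with the vertical, i.e. θ = 90° − 19.6° = 70.4° to the horizontal. Measuring y along the incline from the free-surface line, vertical depth h = y·sinθ with sinθ = 0.942057.
With the apex down, the centroid sits h/3 = 0.93/3 = 0.31 m below the base (the top edge), so y_c = 5.23 + 0.31 = 5.54 m and h_c = 5.54 × 0.942057 = 5.219 m.
A = ½ × 2.8 × 0.93 = 1.302 m².
Resultant F = γ·h_c·A = 10.05525 × 5.219 × 1.302 = 68.3268 kN.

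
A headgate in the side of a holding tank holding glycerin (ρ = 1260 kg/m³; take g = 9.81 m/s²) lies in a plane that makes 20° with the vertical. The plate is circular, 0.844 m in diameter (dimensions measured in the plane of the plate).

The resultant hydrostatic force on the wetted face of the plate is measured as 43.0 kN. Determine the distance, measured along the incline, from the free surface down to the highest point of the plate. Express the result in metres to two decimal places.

y_top ≈ 6.20 m

γ = ρg = 1260 × 9.81 / 1000 = 12.3606 kN/m³.
A = π(0.422)² = 0.559467 m².
From F = γ·h_c·A, the centroid depth is h_c = 43.0/(12.3606 × 0.559467) = 6.21805 m.
The plate makes 20° with the vertical, i.e. θ = 90° − 20° = 70° to the horizontal. Measuring y along the incline from the free-surface line, vertical depth h = y·sinθ with sinθ = 0.939693.
Along the incline, y_c = h_c/sinθ = 6.21805/0.939693 = 6.61711 m.
The centroid is at the centre, 0.422 m below the top of the plate, so the highest point sits at y_top = 6.61711 − 0.422 = 6.19511 m along the incline.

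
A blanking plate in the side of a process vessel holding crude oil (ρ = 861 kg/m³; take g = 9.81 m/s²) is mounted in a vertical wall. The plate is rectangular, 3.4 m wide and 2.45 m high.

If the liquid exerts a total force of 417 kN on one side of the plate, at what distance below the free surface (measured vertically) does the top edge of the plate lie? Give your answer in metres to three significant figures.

d_top ≈ 4.70 m

γ = ρg = 861 × 9.81 / 1000 = 8.44641 kN/m³.
A = 3.4 × 2.45 = 8.33 m².
From F = γ·h_c·A, the centroid depth is h_c = 417/(8.44641 × 8.33) = 5.92678 m.
The centroid lies 2.45/2 = 1.225 m below the top edge, so the top edge sits at h_top = 5.92678 − 1.225 = 4.70178 m below the surface.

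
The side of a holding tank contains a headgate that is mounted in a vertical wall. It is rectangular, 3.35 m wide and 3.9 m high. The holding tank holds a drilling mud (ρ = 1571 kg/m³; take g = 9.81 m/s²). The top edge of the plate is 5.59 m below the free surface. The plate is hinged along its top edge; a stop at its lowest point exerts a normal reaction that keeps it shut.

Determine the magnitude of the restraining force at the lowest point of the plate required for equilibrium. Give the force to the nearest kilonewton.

P ≈ 825 kN

γ = ρg = 1571 × 9.81 / 1000 = 15.41151 kN/m³.
The centroid lies 3.9/2 = 1.95 m below the top edge, so the centroid depth is h_c = 5.59 + 1.95 = 7.54 m.
A = 3.35 × 3.9 = 13.065 m².
Resultant F = γ·h_c·A = 15.41151 × 7.54 × 13.065 = 1518.19 kN.
I_c = b·h³/12 = 3.35 × 3.9³/12 = 16.5599 m⁴.
Centre of pressure: y_p = y_c + I_c/(y_c·A) = 7.54 + 16.5599/(7.54 × 13.065) = 7.54 + 0.168104 = 7.7081 m along the plane.
The resultant acts 1.95 + 0.168104 = 2.1181 m (along the plate) below the hinge at the top edge, so the moment about the hinge is M = F × 2.1181 = 1518.19 × 2.1181 = 3215.68 kN·m.
A normal force at the bottom, 3.9 m from the hinge, must supply this moment: P = 3215.68/3.9 = 824.533 kN.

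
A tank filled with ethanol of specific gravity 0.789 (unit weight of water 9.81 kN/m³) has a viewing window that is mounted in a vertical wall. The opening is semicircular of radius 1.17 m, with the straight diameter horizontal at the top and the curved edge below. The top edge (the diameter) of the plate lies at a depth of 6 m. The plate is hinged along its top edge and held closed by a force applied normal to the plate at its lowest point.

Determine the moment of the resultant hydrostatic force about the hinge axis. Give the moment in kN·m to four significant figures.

γ = 0.789 × 9.81 = 7.74009 kN/m³.
The centroid of a semicircle lies 4r/(3π) = 0.496563 m from the diameter, here below the top edge, so the centroid depth is h_c = 6 + 0.496563 = 6.49656 m.
A = πr²/2 = π × 1.17²/2 = 2.15026 m².
Resultant F = γ·h_c·A = 7.74009 × 6.49656 × 2.15026 = 108.124 kN.
I_c = (π/8 − 8/(9π))·r⁴ = 0.109757 × 1.17⁴ = 0.205672 m⁴.
Centre of pressure: y_p = y_c + I_c/(y_c·A) = 6.49656 + 0.205672/(6.49656 × 2.15026) = 6.49656 + 0.0147232 = 6.51128 m along the plane.
The resultant acts 0.496563 + 0.0147232 = 0.511286 m (along the plate) below the hinge at the top edge, so the moment about the hinge is M = F × 0.511286 = 108.124 × 0.511286 = 55.2823 kN·m.

M ≈ 55.28 kN·m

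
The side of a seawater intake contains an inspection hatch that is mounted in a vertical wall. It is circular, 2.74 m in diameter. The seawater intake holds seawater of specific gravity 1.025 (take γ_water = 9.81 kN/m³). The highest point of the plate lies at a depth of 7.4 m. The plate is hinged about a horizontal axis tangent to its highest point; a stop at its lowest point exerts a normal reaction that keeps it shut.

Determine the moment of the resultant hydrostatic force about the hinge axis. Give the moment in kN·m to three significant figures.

γ = 1.025 × 9.81 = 10.05525 kN/m³.
The centroid is at the centre, 1.37 m below the top of the plate, so the centroid depth is h_c = 7.4 + 1.37 = 8.77 m.
A = π(1.37)² = 5.89646 m².
Resultant F = γ·h_c·A = 10.05525 × 8.77 × 5.89646 = 519.977 kN.
I_c = πr⁴/4 = π × 1.37⁴/4 = 2.76676 m⁴.
Centre of pressure: y_p = y_c + I_c/(y_c·A) = 8.77 + 2.76676/(8.77 × 5.89646) = 8.77 + 0.0535033 = 8.8235 m along the plane.
The resultant acts 1.37 + 0.0535033 = 1.4235 m (along the plate) below the hinge at the top edge, so the moment about the hinge is M = F × 1.4235 = 519.977 × 1.4235 = 740.187 kN·m.

M ≈ 740 kN·m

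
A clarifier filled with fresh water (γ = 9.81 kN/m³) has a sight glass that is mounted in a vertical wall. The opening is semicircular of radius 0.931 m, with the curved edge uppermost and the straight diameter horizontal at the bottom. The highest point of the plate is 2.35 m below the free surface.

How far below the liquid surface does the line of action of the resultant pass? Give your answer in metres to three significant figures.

γ = 9.81 kN/m³.
The centroid lies 4r/(3π) = 0.395129 m above the diameter, so r − 4r/(3π) = 0.931 − 0.395129 = 0.535871 m below the topmost point, so the centroid depth is h_c = 2.35 + 0.535871 = 2.88587 m.
A = πr²/2 = π × 0.931²/2 = 1.3615 m².
Resultant F = γ·h_c·A = 9.81 × 2.88587 × 1.3615 = 38.5446 kN.
I_c = (π/8 − 8/(9π))·r⁴ = 0.109757 × 0.931⁴ = 0.0824576 m⁴.
Centre of pressure: y_p = y_c + I_c/(y_c·A) = 2.88587 + 0.0824576/(2.88587 × 1.3615) = 2.88587 + 0.0209863 = 2.90686 m along the plane.

h_p = 2.91 m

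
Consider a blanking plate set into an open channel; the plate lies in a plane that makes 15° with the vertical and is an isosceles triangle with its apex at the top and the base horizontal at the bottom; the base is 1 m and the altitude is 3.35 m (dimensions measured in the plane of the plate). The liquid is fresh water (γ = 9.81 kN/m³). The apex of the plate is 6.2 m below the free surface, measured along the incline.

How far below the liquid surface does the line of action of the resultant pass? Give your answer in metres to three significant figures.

γ = 9.81 kN/m³.
The plate makes 15° with the vertical, i.e. θ = 90° − 15° = 75° to the horizontal. Measuring y along the incline from the free-surface line, vertical depth h = y·sinθ with sinθ = 0.965926.
With the apex up, the centroid sits 2h/3 = 2 × 3.35/3 = 2.23333 m below the apex, so y_c = 6.2 + 2.23333 = 8.43333 m and h_c = 8.43333 × 0.965926 = 8.14597 m.
A = ½ × 1 × 3.35 = 1.675 m².
Resultant F = γ·h_c·A = 9.81 × 8.14597 × 1.675 = 133.853 kN.
I_c = b·h³/36 = 1 × 3.35³/36 = 1.04432 m⁴.
Centre of pressure: y_p = y_c + I_c/(y_c·A) = 8.43333 + 1.04432/(8.43333 × 1.675) = 8.43333 + 0.0739298 = 8.50726 m along the plane.
Vertically, h_p = y_p·sinθ = 8.50726 × 0.965926 = 8.21738 m.

h_p = 8.22 m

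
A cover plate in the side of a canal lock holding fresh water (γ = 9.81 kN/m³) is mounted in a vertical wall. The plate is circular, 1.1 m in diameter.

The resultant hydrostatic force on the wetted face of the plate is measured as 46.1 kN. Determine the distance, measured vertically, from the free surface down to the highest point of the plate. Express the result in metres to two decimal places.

d_top ≈ 4.39 m

γ = 9.81 kN/m³.
A = π(0.55)² = 0.950332 m².
From F = γ·h_c·A, the centroid depth is h_c = 46.1/(9.81 × 0.950332) = 4.94489 m.
The centroid is at the centre, 0.55 m below the top of the plate, so the highest point sits at h_top = 4.94489 − 0.55 = 4.39489 m below the surface.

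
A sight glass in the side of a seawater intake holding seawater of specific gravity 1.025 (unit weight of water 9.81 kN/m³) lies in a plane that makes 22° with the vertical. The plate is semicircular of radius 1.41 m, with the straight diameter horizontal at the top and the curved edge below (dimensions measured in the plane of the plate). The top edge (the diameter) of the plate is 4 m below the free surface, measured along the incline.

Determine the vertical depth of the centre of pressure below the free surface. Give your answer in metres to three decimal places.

γ = 1.025 × 9.81 = 10.05525 kN/m³.
The plate makes 22° with the vertical, i.e. θ = 90° − 22° = 68° to the horizontal. Measuring y along the incline from the free-surface line, vertical depth h = y·sinθ with sinθ = 0.927184.
The centroid of a semicircle lies 4r/(3π) = 0.598423 m from the diameter, here below the top edge, so y_c = 4 + 0.598423 = 4.59842 m and h_c = 4.59842 × 0.927184 = 4.26358 m.
A = πr²/2 = π × 1.41²/2 = 3.1229 m².
Resultant F = γ·h_c·A = 10.05525 × 4.26358 × 3.1229 = 133.883 kN.
I_c = (π/8 − 8/(9π))·r⁴ = 0.109757 × 1.41⁴ = 0.433819 m⁴.
Centre of pressure: y_p = y_c + I_c/(y_c·A) = 4.59842 + 0.433819/(4.59842 × 3.1229) = 4.59842 + 0.0302094 = 4.62863 m along the plane.
Vertically, h_p = y_p·sinθ = 4.62863 × 0.927184 = 4.29159 m.

h_p = 4.292 m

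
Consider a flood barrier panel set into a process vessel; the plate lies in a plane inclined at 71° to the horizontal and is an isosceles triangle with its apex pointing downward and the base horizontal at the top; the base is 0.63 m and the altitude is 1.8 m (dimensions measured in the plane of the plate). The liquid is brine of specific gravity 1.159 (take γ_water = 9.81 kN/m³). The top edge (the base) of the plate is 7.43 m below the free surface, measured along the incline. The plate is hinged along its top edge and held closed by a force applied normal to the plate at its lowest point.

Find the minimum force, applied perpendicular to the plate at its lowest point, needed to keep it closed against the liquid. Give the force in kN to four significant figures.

P ≈ 16.93 kN

γ = 1.159 × 9.81 = 11.36979 kN/m³.
Let θ = 71° be the plate's angle to the horizontal; measure y along the incline from where the plane meets the free surface. Vertical depth h = y·sinθ with sinθ = 0.945519.
With the apex down, the centroid sits h/3 = 1.8/3 = 0.6 m below the base (the top edge), so y_c = 7.43 + 0.6 = 8.03 m and h_c = 8.03 × 0.945519 = 7.59252 m.
A = ½ × 0.63 × 1.8 = 0.567 m².
Resultant F = γ·h_c·A = 11.36979 × 7.59252 × 0.567 = 48.9465 kN.
I_c = b·h³/36 = 0.63 × 1.8³/36 = 0.10206 m⁴.
Centre of pressure: y_p = y_c + I_c/(y_c·A) = 8.03 + 0.10206/(8.03 × 0.567) = 8.03 + 0.0224159 = 8.05242 m along the plane.
The resultant acts 0.6 + 0.0224159 = 0.622416 m (along the plate) below the hinge at the top edge, so the moment about the hinge is M = F × 0.622416 = 48.9465 × 0.622416 = 30.4651 kN·m.
A normal force at the bottom, 1.8 m from the hinge, must supply this moment: P = 30.4651/1.8 = 16.9251 kN.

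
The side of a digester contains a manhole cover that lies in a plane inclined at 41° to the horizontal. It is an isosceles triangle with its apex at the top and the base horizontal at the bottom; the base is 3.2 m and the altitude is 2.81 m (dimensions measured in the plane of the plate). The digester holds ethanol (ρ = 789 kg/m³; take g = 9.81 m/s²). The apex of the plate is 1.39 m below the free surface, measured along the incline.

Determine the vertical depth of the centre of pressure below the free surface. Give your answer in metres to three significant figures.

h_p = 2.23 m

γ = ρg = 789 × 9.81 / 1000 = 7.74009 kN/m³.
Let θ = 41° be the plate's angle to the horizontal; measure y along the incline from where the plane meets the free surface. Vertical depth h = y·sinθ with sinθ = 0.656059.
With the apex up, the centroid sits 2h/3 = 2 × 2.81/3 = 1.87333 m below the apex, so y_c = 1.39 + 1.87333 = 3.26333 m and h_c = 3.26333 × 0.656059 = 2.14094 m.
A = ½ × 3.2 × 2.81 = 4.496 m².
Resultant F = γ·h_c·A = 7.74009 × 2.14094 × 4.496 = 74.5035 kN.
I_c = b·h³/36 = 3.2 × 2.81³/36 = 1.97227 m⁴.
Centre of pressure: y_p = y_c + I_c/(y_c·A) = 3.26333 + 1.97227/(3.26333 × 4.496) = 3.26333 + 0.134425 = 3.39775 m along the plane.
Vertically, h_p = y_p·sinθ = 3.39775 × 0.656059 = 2.22912 m.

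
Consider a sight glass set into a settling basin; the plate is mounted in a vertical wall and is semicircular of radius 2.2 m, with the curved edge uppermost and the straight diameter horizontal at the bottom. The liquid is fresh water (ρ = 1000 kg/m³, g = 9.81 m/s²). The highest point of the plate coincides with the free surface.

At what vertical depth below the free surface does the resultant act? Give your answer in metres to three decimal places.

γ = ρg = 1000 × 9.81 = 9810 N/m³ = 9.81 kN/m³.
The centroid lies 4r/(3π) = 0.933709 m above the diameter, so r − 4r/(3π) = 2.2 − 0.933709 = 1.26629 m below the topmost point, so the centroid depth is h_c = 1.26629 m.
A = πr²/2 = π × 2.2²/2 = 7.60265 m².
Resultant F = γ·h_c·A = 9.81 × 1.26629 × 7.60265 = 94.4424 kN.
I_c = (π/8 − 8/(9π))·r⁴ = 0.109757 × 2.2⁴ = 2.57112 m⁴.
Centre of pressure: y_p = y_c + I_c/(y_c·A) = 1.26629 + 2.57112/(1.26629 × 7.60265) = 1.26629 + 0.267069 = 1.53336 m along the plane.

h_p = 1.533 m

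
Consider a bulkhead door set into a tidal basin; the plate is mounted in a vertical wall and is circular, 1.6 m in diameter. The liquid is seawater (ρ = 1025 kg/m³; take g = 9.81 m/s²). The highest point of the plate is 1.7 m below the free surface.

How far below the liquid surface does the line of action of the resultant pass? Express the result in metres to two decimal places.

h_p = 2.56 m

γ = ρg = 1025 × 9.81 / 1000 = 10.05525 kN/m³.
The centroid is at the centre, 0.8 m below the top of the plate, so the centroid depth is h_c = 1.7 + 0.8 = 2.5 m.
A = π(0.8)² = 2.01062 m².
Resultant F = γ·h_c·A = 10.05525 × 2.5 × 2.01062 = 50.5432 kN.
I_c = πr⁴/4 = π × 0.8⁴/4 = 0.321699 m⁴.
Centre of pressure: y_p = y_c + I_c/(y_c·A) = 2.5 + 0.321699/(2.5 × 2.01062) = 2.5 + 0.064 = 2.564 m along the plane.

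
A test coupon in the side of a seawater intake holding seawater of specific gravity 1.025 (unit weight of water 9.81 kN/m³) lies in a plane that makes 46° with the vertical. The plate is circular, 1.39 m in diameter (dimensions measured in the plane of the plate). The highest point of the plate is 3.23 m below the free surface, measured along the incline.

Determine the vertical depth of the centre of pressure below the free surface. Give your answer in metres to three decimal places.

h_p = 2.748 m

γ = 1.025 × 9.81 = 10.05525 kN/m³.
The plate makes 46° with the vertical, i.e. θ = 90° − 46° = 44° to the horizontal. Measuring y along the incline from the free-surface line, vertical depth h = y·sinθ with sinθ = 0.694658.
The centroid is at the centre, 0.695 m below the top of the plate, so y_c = 3.23 + 0.695 = 3.925 m and h_c = 3.925 × 0.694658 = 2.72653 m.
A = π(0.695)² = 1.51747 m².
Resultant F = γ·h_c·A = 10.05525 × 2.72653 × 1.51747 = 41.6029 kN.
I_c = πr⁴/4 = π × 0.695⁴/4 = 0.183244 m⁴.
Centre of pressure: y_p = y_c + I_c/(y_c·A) = 3.925 + 0.183244/(3.925 × 1.51747) = 3.925 + 0.0307659 = 3.95577 m along the plane.
Vertically, h_p = y_p·sinθ = 3.95577 × 0.694658 = 2.74791 m.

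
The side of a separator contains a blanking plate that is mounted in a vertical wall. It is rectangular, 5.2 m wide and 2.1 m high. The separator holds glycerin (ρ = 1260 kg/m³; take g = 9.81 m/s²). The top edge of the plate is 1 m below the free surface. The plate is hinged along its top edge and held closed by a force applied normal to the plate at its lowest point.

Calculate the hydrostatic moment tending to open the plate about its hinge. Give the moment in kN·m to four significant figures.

M ≈ 340.1 kN·m

γ = ρg = 1260 × 9.81 / 1000 = 12.3606 kN/m³.
The centroid lies 2.1/2 = 1.05 m below the top edge, so the centroid depth is h_c = 1 + 1.05 = 2.05 m.
A = 5.2 × 2.1 = 10.92 m².
Resultant F = γ·h_c·A = 12.3606 × 2.05 × 10.92 = 276.704 kN.
I_c = b·h³/12 = 5.2 × 2.1³/12 = 4.0131 m⁴.
Centre of pressure: y_p = y_c + I_c/(y_c·A) = 2.05 + 4.0131/(2.05 × 10.92) = 2.05 + 0.179268 = 2.22927 m along the plane.
The resultant acts 1.05 + 0.179268 = 1.22927 m (along the plate) below the hinge at the top edge, so the moment about the hinge is M = F × 1.22927 = 276.704 × 1.22927 = 340.144 kN·m.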